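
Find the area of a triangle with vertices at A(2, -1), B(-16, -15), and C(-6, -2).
Using the coordinate formula: Area = (1/2)|x₁(y₂-y₃) + x₂(y₃-y₁) + x₃(y₁-y₂)|
Area = (1/2)|2((-15)-(-2)) + (-16)((-2)-(-1)) + (-6)((-1)-(-15))|
Area = (1/2)|2*(-13) + (-16)*(-1) + (-6)*14|
Area = (1/2)|(-26) + 16 + (-84)|
Area = (1/2)*94 = 47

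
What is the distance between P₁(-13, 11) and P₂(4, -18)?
Using the distance formula: d = sqrt((x₂-x₁)² + (y₂-y₁)²)
dx = 4 - (-13) = 17
dy = (-18) - 11 = -29
d = sqrt(17² + (-29)²) = sqrt(289 + 841) = sqrt(1130) = 33.62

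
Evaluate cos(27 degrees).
cos(27 degrees) = 0.891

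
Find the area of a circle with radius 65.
Area = pi * r²
Area = pi * 65²
Area = pi * 4225
Area = 13273.23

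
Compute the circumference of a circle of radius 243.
Circumference = 2 * pi * r
Circumference = 2 * pi * 243
Circumference = 1526.81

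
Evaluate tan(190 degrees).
tan(190 degrees) = 0.1763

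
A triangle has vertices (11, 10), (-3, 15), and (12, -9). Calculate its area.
Using the coordinate formula: Area = (1/2)|x₁(y₂-y₃) + x₂(y₃-y₁) + x₃(y₁-y₂)|
Area = (1/2)|11(15-(-9)) + (-3)((-9)-10) + 12(10-15)|
Area = (1/2)|11*24 + (-3)*(-19) + 12*(-5)|
Area = (1/2)|264 + 57 + (-60)|
Area = (1/2)*261 = 130.50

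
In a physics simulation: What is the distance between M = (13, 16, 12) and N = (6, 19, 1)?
d = √[(-7)² + (3)² + (-11)²] = √179 = 13.38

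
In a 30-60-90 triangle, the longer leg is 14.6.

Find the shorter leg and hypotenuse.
In a 30-60-90 triangle, sides are in ratio 1 : √3 : 2.
Long leg = short leg·√3  →  short leg = 14.6/√3 = 8.429
Hypotenuse = 2·(short leg) = 2·14.6/√3 = 16.86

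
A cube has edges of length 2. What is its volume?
Volume = s³
Volume = 2³
Volume = 8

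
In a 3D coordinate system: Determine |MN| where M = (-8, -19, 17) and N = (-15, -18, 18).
d = √[(-7)² + (1)² + (1)²] = √51 = 7.141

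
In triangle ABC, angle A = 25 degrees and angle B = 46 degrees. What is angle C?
Sum of angles in a triangle = 180 degrees
Third angle = 180 - 25 - 46
Third angle = 109 degrees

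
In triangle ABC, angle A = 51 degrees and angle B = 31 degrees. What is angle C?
Sum of angles in a triangle = 180 degrees
Third angle = 180 - 51 - 31
Third angle = 98 degrees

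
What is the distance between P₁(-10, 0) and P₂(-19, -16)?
Using the distance formula: d = sqrt((x₂-x₁)² + (y₂-y₁)²)
dx = (-19) - (-10) = -9
dy = (-16) - 0 = -16
d = sqrt((-9)² + (-16)²) = sqrt(81 + 256) = sqrt(337) = 18.36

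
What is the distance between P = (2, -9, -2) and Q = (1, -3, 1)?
d = √[(-1)² + (6)² + (3)²] = √46 = 6.782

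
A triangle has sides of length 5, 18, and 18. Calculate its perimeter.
Perimeter = sum of all sides
Perimeter = 5 + 18 + 18
Perimeter = 41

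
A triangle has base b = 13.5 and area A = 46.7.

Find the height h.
A = ½bh  →  h = 2A/b
h = 2·46.7/13.5 = 6.919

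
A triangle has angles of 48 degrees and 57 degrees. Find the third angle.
Sum of angles in a triangle = 180 degrees
Third angle = 180 - 48 - 57
Third angle = 75 degrees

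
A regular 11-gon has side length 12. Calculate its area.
For a regular 11-gon with side length s = 12:
Apothem a = s / (2*tan(pi/11)) = 12 / (2*tan(pi/11)) ≈ 20.4341
Perimeter P = 11 * 12 = 132
Area = (1/2) * P * a = (1/2) * 132 * 20.4341 = 1348.65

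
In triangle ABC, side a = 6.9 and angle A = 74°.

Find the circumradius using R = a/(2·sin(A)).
R = a/(2·sin(A)) = 6.9/(2·sin(74°))
R = 6.9/(2·0.961262) = 6.9/1.922523 = 3.589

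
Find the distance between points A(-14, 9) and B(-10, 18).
Using the distance formula: d = sqrt((x₂-x₁)² + (y₂-y₁)²)
dx = (-10) - (-14) = 4
dy = 18 - 9 = 9
d = sqrt(4² + 9²) = sqrt(16 + 81) = sqrt(97) = 9.85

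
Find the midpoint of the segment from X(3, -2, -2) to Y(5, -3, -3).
Midpoint = ((3+5)/2, (-2-3)/2, (-2-3)/2) = (4, -2.5, -2.5)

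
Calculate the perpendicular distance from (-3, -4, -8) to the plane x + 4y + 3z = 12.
d = |1(-3) + 4(-4) + 3(-8) - (12)| / √(1² + 4² + 3²) = 55/√26 = 10.79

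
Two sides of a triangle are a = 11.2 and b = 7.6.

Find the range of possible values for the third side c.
By the triangle inequality: |a - b| < c < a + b
|11.2 - 7.6| < c < 11.2 + 7.6
3.6 < c < 18.8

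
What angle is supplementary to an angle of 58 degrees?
Supplementary angles sum to 180 degrees.
Other angle = 180 - 58
Other angle = 122 degrees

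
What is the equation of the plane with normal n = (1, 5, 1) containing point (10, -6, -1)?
d = n·P = (1)(10) + (5)(-6) + (1)(-1) = -21
Plane: x + 5y + z = -21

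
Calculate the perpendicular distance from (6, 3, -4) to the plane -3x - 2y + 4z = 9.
d = |(-3)(6) + (-2)(3) + 4(-4) - (9)| / √((-3)² + (-2)² + 4²) = 49/√29 = 9.099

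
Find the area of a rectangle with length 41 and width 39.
Area = length * width
Area = 41 * 39
Area = 1599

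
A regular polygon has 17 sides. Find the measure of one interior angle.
Interior angle of a regular n-gon = (n-2)*180/n
Interior angle = (17-2)*180/17
Interior angle = 15*180/17
Interior angle = 2700/17
Interior angle = 158.82 degrees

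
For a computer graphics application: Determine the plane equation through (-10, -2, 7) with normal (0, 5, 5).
d = n·P = (0)(-10) + (5)(-2) + (5)(7) = 25
Plane: 5y + 5z = 25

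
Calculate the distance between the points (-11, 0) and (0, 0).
Using the distance formula: d = sqrt((x₂-x₁)² + (y₂-y₁)²)
dx = 0 - (-11) = 11
dy = 0 - 0 = 0
d = sqrt(11² + 0²) = sqrt(121 + 0) = sqrt(121) = 11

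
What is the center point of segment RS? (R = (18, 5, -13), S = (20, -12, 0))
Midpoint = ((18+20)/2, (5-12)/2, (-13+0)/2) = (19, -3.5, -6.5)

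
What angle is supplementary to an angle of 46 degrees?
Supplementary angles sum to 180 degrees.
Other angle = 180 - 46
Other angle = 134 degrees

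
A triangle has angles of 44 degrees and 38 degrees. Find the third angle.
Sum of angles in a triangle = 180 degrees
Third angle = 180 - 44 - 38
Third angle = 98 degrees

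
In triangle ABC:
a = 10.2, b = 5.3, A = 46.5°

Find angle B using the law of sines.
sin(B)/b = sin(A)/a
sin(B) = b·sin(A)/a = 5.3·sin(46.5°)/10.2 = 0.376910
B = arcsin(0.376910) = 22.14°  (b ≤ a, so B ≤ A and the acute solution is unique)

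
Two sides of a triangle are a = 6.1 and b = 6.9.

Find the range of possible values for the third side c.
By the triangle inequality: |a - b| < c < a + b
|6.1 - 6.9| < c < 6.1 + 6.9
0.8 < c < 13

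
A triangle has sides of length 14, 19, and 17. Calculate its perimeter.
Perimeter = sum of all sides
Perimeter = 14 + 19 + 17
Perimeter = 50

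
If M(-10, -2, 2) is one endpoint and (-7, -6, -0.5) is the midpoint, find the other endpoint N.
N = (2×(-7) - (-10), 2×(-6) - (-2), 2×(-0.5) - 2) = (-4, -10, -3)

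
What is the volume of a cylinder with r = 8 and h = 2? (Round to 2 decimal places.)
Volume = pi * r² * h
Volume = pi * 8² * 2
Volume = pi * 64 * 2
Volume = pi * 128
Volume = 402.12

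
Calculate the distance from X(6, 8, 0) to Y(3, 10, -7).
d = √[(-3)² + (2)² + (-7)²] = √62 = 7.874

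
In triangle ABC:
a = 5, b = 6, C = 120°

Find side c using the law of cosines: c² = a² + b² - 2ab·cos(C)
c² = 5² + 6² - 2·5·6·cos(120°)
c² = 25 + 36 - 60·-0.5000 = 91
c = √91 = 9.539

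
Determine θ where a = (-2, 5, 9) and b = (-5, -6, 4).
a·b = 16, |a|² = 110, |b|² = 77
cos θ = 16/√8470 ≈ 0.1739
θ ≈ 79.99°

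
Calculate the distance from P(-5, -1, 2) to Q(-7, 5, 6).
d = √[(-2)² + (6)² + (4)²] = √56 = 7.483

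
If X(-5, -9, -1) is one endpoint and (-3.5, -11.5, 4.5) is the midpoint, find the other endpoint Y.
Y = (2×(-3.5) - (-5), 2×(-11.5) - (-9), 2×4.5 - (-1)) = (-2, -14, 10)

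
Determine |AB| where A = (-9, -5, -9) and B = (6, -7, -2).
d = √[(15)² + (-2)² + (7)²] = √278 = 16.67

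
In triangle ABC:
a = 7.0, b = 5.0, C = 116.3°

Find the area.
Using A = ½ab·sin(C):
A = ½·7.0·5.0·sin(116.3°) = ½·35·0.896486 = 15.69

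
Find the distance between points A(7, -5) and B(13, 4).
Using the distance formula: d = sqrt((x₂-x₁)² + (y₂-y₁)²)
dx = 13 - 7 = 6
dy = 4 - (-5) = 9
d = sqrt(6² + 9²) = sqrt(36 + 81) = sqrt(117) = 10.82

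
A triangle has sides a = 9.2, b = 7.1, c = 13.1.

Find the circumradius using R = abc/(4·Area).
s = (a+b+c)/2 = 14.7
Area = √(s(s-a)(s-b)(s-c)) = √(14.7·5.5·7.6·1.6) = 31.355
R = abc/(4·Area) = (9.2·7.1·13.1)/(4·31.355) = 855.692/125.42 = 6.823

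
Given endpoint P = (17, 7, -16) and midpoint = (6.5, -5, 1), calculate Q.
Q = (2×6.5 - 17, 2×(-5) - 7, 2×1 - (-16)) = (-4, -17, 18)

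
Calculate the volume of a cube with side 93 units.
Volume = s³
Volume = 93³
Volume = 804357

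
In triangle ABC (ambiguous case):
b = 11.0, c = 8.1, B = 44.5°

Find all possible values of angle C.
sin(C)/c = sin(B)/b  →  sin(C) = c·sin(B)/b = 8.1·sin(44.5°)/11.0 = 0.516124
C₁ = arcsin(0.516124) = 31.07°,  C₂ = 180° - C₁ = 148.93°
Check C₂: A = 180° - 44.5° - 148.93° = -13.43° ≤ 0, rejected
C = 31.07° (one solution)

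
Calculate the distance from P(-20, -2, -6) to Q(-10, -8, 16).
d = √[(10)² + (-6)² + (22)²] = √620 = 24.9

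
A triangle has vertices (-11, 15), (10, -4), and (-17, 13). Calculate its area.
Using the coordinate formula: Area = (1/2)|x₁(y₂-y₃) + x₂(y₃-y₁) + x₃(y₁-y₂)|
Area = (1/2)|(-11)((-4)-13) + 10(13-15) + (-17)(15-(-4))|
Area = (1/2)|(-11)*(-17) + 10*(-2) + (-17)*19|
Area = (1/2)|187 + (-20) + (-323)|
Area = (1/2)*156 = 78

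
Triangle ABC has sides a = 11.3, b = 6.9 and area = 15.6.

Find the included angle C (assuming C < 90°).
Area = ½ab·sin(C)  →  sin(C) = 2·Area/(ab)
sin(C) = 2·15.6/(11.3·6.9) = 0.400154
C = arcsin(0.400154) = 23.59°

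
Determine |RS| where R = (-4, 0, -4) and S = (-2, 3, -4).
d = √[(2)² + (3)² + (0)²] = √13 = 3.606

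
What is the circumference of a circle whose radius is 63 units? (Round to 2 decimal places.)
Circumference = 2 * pi * r
Circumference = 2 * pi * 63
Circumference = 395.84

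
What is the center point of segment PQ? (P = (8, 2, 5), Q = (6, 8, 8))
Midpoint = ((8+6)/2, (2+8)/2, (5+8)/2) = (7, 5, 6.5)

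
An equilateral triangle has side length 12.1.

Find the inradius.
For an equilateral triangle, r = s/(2√3) where s is the side.
r = 12.1/(2√3) = 12.1/3.464102 = 3.493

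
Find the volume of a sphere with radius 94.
Volume = (4/3) * pi * r³
Volume = (4/3) * pi * 94³
Volume = (4/3) * pi * 830584
Volume = 3479142.12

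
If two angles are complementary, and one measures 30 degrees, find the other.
Complementary angles sum to 90 degrees.
Other angle = 90 - 30
Other angle = 60 degrees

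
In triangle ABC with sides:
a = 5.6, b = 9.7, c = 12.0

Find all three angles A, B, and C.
By the law of cosines:
cos(A) = (b² + c² - a²)/(2bc) = 0.888015  →  A = 27.38°
cos(B) = (a² + c² - b²)/(2ac) = 0.604688  →  B = 52.79°
cos(C) = (a² + b² - c²)/(2ab) = -0.170747  →  C = 99.83°
Check: A + B + C = 180.0° ✓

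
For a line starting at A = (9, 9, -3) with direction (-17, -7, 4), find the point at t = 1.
P(1) = (9 + (-17)(1), 9 + (-7)(1), -3 + 4(1)) = (-8, 2, 1)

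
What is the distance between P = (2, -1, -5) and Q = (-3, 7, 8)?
d = √[(-5)² + (8)² + (13)²] = √258 = 16.06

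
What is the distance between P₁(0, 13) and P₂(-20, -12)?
Using the distance formula: d = sqrt((x₂-x₁)² + (y₂-y₁)²)
dx = (-20) - 0 = -20
dy = (-12) - 13 = -25
d = sqrt((-20)² + (-25)²) = sqrt(400 + 625) = sqrt(1025) = 32.02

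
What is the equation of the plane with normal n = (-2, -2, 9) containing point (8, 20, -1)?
d = n·P = (-2)(8) + (-2)(20) + (9)(-1) = -65
Plane: -2x - 2y + 9z = -65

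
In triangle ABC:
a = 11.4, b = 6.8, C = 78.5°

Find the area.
Using A = ½ab·sin(C):
A = ½·11.4·6.8·sin(78.5°) = ½·77.52·0.979925 = 37.98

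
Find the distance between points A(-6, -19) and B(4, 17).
Using the distance formula: d = sqrt((x₂-x₁)² + (y₂-y₁)²)
dx = 4 - (-6) = 10
dy = 17 - (-19) = 36
d = sqrt(10² + 36²) = sqrt(100 + 1296) = sqrt(1396) = 37.36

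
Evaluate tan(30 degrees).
tan(30 degrees) = sqrt(3)/3
Decimal approximation: 0.5774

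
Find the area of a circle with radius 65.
Area = pi * r²
Area = pi * 65²
Area = pi * 4225
Area = 13273.23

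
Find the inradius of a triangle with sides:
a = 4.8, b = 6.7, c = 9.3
s = (a+b+c)/2 = (4.8+6.7+9.3)/2 = 10.4
Area = √(s(s-a)(s-b)(s-c)) = √(10.4·5.6·3.7·1.1) = 15.396
r = Area/s = 15.396/10.4 = 1.48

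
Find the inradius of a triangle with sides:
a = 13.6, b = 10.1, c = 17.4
s = (a+b+c)/2 = (13.6+10.1+17.4)/2 = 20.55
Area = √(s(s-a)(s-b)(s-c)) = √(20.55·6.95·10.45·3.15) = 68.5665
r = Area/s = 68.5665/20.55 = 3.337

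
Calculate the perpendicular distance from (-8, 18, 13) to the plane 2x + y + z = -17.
d = |2(-8) + 1(18) + 1(13) - (-17)| / √(2² + 1² + 1²) = 32/√6 = 13.06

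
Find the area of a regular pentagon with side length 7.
For a regular 5-gon with side length s = 7:
Apothem a = s / (2*tan(pi/5)) = 7 / (2*tan(pi/5)) ≈ 4.8173
Perimeter P = 5 * 7 = 35
Area = (1/2) * P * a = (1/2) * 35 * 4.8173 = 84.30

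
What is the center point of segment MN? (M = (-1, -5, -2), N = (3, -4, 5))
Midpoint = ((-1+3)/2, (-5-4)/2, (-2+5)/2) = (1, -4.5, 1.5)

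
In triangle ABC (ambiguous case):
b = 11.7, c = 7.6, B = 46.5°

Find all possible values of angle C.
sin(C)/c = sin(B)/b  →  sin(C) = c·sin(B)/b = 7.6·sin(46.5°)/11.7 = 0.471183
C₁ = arcsin(0.471183) = 28.11°,  C₂ = 180° - C₁ = 151.89°
Check C₂: A = 180° - 46.5° - 151.89° = -18.39° ≤ 0, rejected
C = 28.11° (one solution)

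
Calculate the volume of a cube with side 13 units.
Volume = s³
Volume = 13³
Volume = 2197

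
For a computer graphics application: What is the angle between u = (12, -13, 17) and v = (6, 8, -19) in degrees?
u·v = -355, |u|² = 602, |v|² = 461
cos θ = -355/√277522 ≈ -0.6739
θ ≈ 132.4°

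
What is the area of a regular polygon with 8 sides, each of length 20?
For a regular 8-gon with side length s = 20:
Apothem a = s / (2*tan(pi/8)) = 20 / (2*tan(pi/8)) ≈ 24.1421
Perimeter P = 8 * 20 = 160
Area = (1/2) * P * a = (1/2) * 160 * 24.1421 = 1931.37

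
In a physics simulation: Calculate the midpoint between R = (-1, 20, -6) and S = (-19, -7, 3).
Midpoint = ((-1-19)/2, (20-7)/2, (-6+3)/2) = (-10, 6.5, -1.5)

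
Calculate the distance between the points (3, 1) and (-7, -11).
Using the distance formula: d = sqrt((x₂-x₁)² + (y₂-y₁)²)
dx = (-7) - 3 = -10
dy = (-11) - 1 = -12
d = sqrt((-10)² + (-12)²) = sqrt(100 + 144) = sqrt(244) = 15.62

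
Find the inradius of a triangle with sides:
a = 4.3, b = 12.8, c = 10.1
s = (a+b+c)/2 = (4.3+12.8+10.1)/2 = 13.6
Area = √(s(s-a)(s-b)(s-c)) = √(13.6·9.3·0.8·3.5) = 18.8187
r = Area/s = 18.8187/13.6 = 1.384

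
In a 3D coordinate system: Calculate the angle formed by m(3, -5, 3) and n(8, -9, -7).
m·n = 48, |m|² = 43, |n|² = 194
cos θ = 48/√8342 ≈ 0.5255
θ ≈ 58.3°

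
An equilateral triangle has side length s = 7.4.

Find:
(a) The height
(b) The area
(a) Height h = s·√3/2 = 7.4·√3/2 = 6.409
(b) Area = (√3/4)·s² = (√3/4)·7.4² = (√3/4)·54.76 = 23.71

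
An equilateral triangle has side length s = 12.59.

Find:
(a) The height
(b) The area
(a) Height h = s·√3/2 = 12.59·√3/2 = 10.9
(b) Area = (√3/4)·s² = (√3/4)·12.59² = (√3/4)·158.508 = 68.64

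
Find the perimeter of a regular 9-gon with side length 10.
Perimeter = number of sides * side length
Perimeter = 9 * 10
Perimeter = 90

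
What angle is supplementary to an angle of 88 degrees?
Supplementary angles sum to 180 degrees.
Other angle = 180 - 88
Other angle = 92 degrees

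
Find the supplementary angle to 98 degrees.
Supplementary angles sum to 180 degrees.
Other angle = 180 - 98
Other angle = 82 degrees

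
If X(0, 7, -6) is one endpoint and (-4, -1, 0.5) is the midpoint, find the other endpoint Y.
Y = (2×(-4) - 0, 2×(-1) - 7, 2×0.5 - (-6)) = (-8, -9, 7)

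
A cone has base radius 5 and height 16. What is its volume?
Volume = (1/3) * pi * r² * h
Volume = (1/3) * pi * 5² * 16
Volume = (1/3) * pi * 25 * 16
Volume = (1/3) * pi * 400
Volume = 418.88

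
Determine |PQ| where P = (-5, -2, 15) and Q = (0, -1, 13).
d = √[(5)² + (1)² + (-2)²] = √30 = 5.477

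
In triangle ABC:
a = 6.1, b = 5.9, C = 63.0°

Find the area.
Using A = ½ab·sin(C):
A = ½·6.1·5.9·sin(63.0°) = ½·35.99·0.891007 = 16.03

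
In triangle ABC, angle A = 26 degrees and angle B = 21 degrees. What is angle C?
Sum of angles in a triangle = 180 degrees
Third angle = 180 - 26 - 21
Third angle = 133 degrees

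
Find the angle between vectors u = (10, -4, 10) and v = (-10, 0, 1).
u·v = -90, |u|² = 216, |v|² = 101
cos θ = -90/√21816 ≈ -0.6093
θ ≈ 127.5°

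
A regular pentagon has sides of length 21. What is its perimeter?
Perimeter = number of sides * side length
Perimeter = 5 * 21
Perimeter = 105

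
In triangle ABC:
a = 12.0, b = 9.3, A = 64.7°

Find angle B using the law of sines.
sin(B)/b = sin(A)/a
sin(B) = b·sin(A)/a = 9.3·sin(64.7°)/12.0 = 0.700664
B = arcsin(0.700664) = 44.48°  (b ≤ a, so B ≤ A and the acute solution is unique)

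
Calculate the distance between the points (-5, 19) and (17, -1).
Using the distance formula: d = sqrt((x₂-x₁)² + (y₂-y₁)²)
dx = 17 - (-5) = 22
dy = (-1) - 19 = -20
d = sqrt(22² + (-20)²) = sqrt(484 + 400) = sqrt(884) = 29.73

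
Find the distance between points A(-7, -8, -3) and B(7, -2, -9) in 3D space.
d = √[(14)² + (6)² + (-6)²] = √268 = 16.37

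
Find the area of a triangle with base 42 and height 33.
Area = (1/2) * base * height
Area = (1/2) * 42 * 33
Area = 693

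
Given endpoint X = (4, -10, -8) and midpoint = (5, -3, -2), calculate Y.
Y = (2×5 - 4, 2×(-3) - (-10), 2×(-2) - (-8)) = (6, 4, 4)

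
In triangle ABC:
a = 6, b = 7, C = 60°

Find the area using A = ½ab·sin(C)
A = ½·6·7·sin(60°) = ½·42·0.866025 = 18.19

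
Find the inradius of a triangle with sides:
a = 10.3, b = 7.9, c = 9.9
s = (a+b+c)/2 = (10.3+7.9+9.9)/2 = 14.05
Area = √(s(s-a)(s-b)(s-c)) = √(14.05·3.75·6.15·4.15) = 36.6704
r = Area/s = 36.6704/14.05 = 2.61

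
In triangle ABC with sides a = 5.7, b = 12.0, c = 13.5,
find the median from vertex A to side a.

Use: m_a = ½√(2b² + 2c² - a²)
m_a = ½√(2·12.0² + 2·13.5² - 5.7²)
m_a = ½√(288 + 364.5 - 32.49) = ½√620.01 = 12.45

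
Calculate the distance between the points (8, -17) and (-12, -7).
Using the distance formula: d = sqrt((x₂-x₁)² + (y₂-y₁)²)
dx = (-12) - 8 = -20
dy = (-7) - (-17) = 10
d = sqrt((-20)² + 10²) = sqrt(400 + 100) = sqrt(500) = 22.36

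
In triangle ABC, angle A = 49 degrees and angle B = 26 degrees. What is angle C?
Sum of angles in a triangle = 180 degrees
Third angle = 180 - 49 - 26
Third angle = 105 degrees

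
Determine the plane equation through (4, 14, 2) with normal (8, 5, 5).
d = n·P = (8)(4) + (5)(14) + (5)(2) = 112
Plane: 8x + 5y + 5z = 112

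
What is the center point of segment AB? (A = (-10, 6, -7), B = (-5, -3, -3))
Midpoint = ((-10-5)/2, (6-3)/2, (-7-3)/2) = (-7.5, 1.5, -5)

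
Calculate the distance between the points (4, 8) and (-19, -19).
Using the distance formula: d = sqrt((x₂-x₁)² + (y₂-y₁)²)
dx = (-19) - 4 = -23
dy = (-19) - 8 = -27
d = sqrt((-23)² + (-27)²) = sqrt(529 + 729) = sqrt(1258) = 35.47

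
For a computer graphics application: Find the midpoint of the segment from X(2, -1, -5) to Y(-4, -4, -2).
Midpoint = ((2-4)/2, (-1-4)/2, (-5-2)/2) = (-1, -2.5, -3.5)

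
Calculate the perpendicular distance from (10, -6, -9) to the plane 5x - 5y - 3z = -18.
d = |5(10) + (-5)(-6) + (-3)(-9) - (-18)| / √(5² + (-5)² + (-3)²) = 125/√59 = 16.27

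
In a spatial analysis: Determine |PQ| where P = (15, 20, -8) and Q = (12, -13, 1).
d = √[(-3)² + (-33)² + (9)²] = √1179 = 34.34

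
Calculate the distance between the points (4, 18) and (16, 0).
Using the distance formula: d = sqrt((x₂-x₁)² + (y₂-y₁)²)
dx = 16 - 4 = 12
dy = 0 - 18 = -18
d = sqrt(12² + (-18)²) = sqrt(144 + 324) = sqrt(468) = 21.63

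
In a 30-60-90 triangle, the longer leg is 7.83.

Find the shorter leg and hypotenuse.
In a 30-60-90 triangle, sides are in ratio 1 : √3 : 2.
Long leg = short leg·√3  →  short leg = 7.83/√3 = 4.521
Hypotenuse = 2·(short leg) = 2·7.83/√3 = 9.041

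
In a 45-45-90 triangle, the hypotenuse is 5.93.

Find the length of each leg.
In a 45-45-90 triangle, hypotenuse = leg·√2  →  leg = hypotenuse/√2
leg = 5.93/√2 = 4.193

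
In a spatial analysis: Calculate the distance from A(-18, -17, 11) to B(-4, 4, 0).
d = √[(14)² + (21)² + (-11)²] = √758 = 27.53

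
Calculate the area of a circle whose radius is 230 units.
Area = pi * r²
Area = pi * 230²
Area = pi * 52900
Area = 166190.25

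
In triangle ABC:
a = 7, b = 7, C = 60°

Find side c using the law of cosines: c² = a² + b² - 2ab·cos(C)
c² = 7² + 7² - 2·7·7·cos(60°)
c² = 49 + 49 - 98·0.5000 = 49
c = √49 = 7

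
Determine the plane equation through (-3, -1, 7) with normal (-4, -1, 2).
d = n·P = (-4)(-3) + (-1)(-1) + (2)(7) = 27
Plane: -4x - y + 2z = 27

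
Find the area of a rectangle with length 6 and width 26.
Area = length * width
Area = 6 * 26
Area = 156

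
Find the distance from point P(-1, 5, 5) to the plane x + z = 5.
d = |1(-1) + 0(5) + 1(5) - (5)| / √(1² + 0² + 1²) = 1/√2 = 0.7071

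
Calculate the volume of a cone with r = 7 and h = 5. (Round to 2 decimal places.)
Volume = (1/3) * pi * r² * h
Volume = (1/3) * pi * 7² * 5
Volume = (1/3) * pi * 49 * 5
Volume = (1/3) * pi * 245
Volume = 256.56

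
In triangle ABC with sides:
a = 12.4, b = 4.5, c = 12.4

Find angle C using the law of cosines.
cos(C) = (a² + b² - c²)/(2ab)
cos(C) = (12.4² + 4.5² - 12.4²)/(2·12.4·4.5) = 20.25/111.6 = 0.181452
C = arccos(0.181452) = 79.55°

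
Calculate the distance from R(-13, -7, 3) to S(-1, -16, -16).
d = √[(12)² + (-9)² + (-19)²] = √586 = 24.21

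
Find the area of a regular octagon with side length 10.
For a regular 8-gon with side length s = 10:
Apothem a = s / (2*tan(pi/8)) = 10 / (2*tan(pi/8)) ≈ 12.0711
Perimeter P = 8 * 10 = 80
Area = (1/2) * P * a = (1/2) * 80 * 12.0711 = 482.84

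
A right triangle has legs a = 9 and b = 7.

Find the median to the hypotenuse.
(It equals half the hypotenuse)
Hypotenuse c = √(9² + 7²) = √130 = 11.4018
Median to hypotenuse = c/2 = 5.701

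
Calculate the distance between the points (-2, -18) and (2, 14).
Using the distance formula: d = sqrt((x₂-x₁)² + (y₂-y₁)²)
dx = 2 - (-2) = 4
dy = 14 - (-18) = 32
d = sqrt(4² + 32²) = sqrt(16 + 1024) = sqrt(1040) = 32.25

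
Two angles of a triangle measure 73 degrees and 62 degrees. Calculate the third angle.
Sum of angles in a triangle = 180 degrees
Third angle = 180 - 73 - 62
Third angle = 45 degrees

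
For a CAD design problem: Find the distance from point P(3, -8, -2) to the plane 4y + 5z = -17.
d = |0(3) + 4(-8) + 5(-2) - (-17)| / √(0² + 4² + 5²) = 25/√41 = 3.904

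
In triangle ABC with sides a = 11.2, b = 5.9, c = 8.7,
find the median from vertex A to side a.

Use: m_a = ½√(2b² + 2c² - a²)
m_a = ½√(2·5.9² + 2·8.7² - 11.2²)
m_a = ½√(69.62 + 151.38 - 125.44) = ½√95.56 = 4.888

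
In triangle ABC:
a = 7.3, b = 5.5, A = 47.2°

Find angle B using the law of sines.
sin(B)/b = sin(A)/a
sin(B) = b·sin(A)/a = 5.5·sin(47.2°)/7.3 = 0.552810
B = arcsin(0.552810) = 33.56°  (b ≤ a, so B ≤ A and the acute solution is unique)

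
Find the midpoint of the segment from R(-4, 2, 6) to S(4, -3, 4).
Midpoint = ((-4+4)/2, (2-3)/2, (6+4)/2) = (0, -0.5, 5)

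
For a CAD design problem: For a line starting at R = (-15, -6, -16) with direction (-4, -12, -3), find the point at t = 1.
P(1) = (-15 + (-4)(1), -6 + (-12)(1), -16 + (-3)(1)) = (-19, -18, -19)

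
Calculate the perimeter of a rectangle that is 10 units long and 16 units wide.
Perimeter = 2 * (length + width)
Perimeter = 2 * (10 + 16)
Perimeter = 2 * 26
Perimeter = 52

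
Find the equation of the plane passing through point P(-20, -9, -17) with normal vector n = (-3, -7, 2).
d = n·P = (-3)(-20) + (-7)(-9) + (2)(-17) = 89
Plane: -3x - 7y + 2z = 89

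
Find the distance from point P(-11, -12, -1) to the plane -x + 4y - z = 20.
d = |(-1)(-11) + 4(-12) + (-1)(-1) - (20)| / √((-1)² + 4² + (-1)²) = 56/√18 = 13.2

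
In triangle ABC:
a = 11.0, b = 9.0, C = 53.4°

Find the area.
Using A = ½ab·sin(C):
A = ½·11.0·9.0·sin(53.4°) = ½·99·0.802817 = 39.74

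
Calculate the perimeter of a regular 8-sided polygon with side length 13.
Perimeter = number of sides * side length
Perimeter = 8 * 13
Perimeter = 104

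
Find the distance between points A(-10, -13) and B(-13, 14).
Using the distance formula: d = sqrt((x₂-x₁)² + (y₂-y₁)²)
dx = (-13) - (-10) = -3
dy = 14 - (-13) = 27
d = sqrt((-3)² + 27²) = sqrt(9 + 729) = sqrt(738) = 27.17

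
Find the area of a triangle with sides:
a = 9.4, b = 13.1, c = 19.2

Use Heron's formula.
s = (a+b+c)/2 = (9.4+13.1+19.2)/2 = 20.85
A = √(s(s-a)(s-b)(s-c)) = √(20.85·11.45·7.75·1.65)
A = √3052.79 = 55.25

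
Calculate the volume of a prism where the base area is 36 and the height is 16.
Volume = base area * height
Volume = 36 * 16
Volume = 576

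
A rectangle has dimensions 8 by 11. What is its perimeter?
Perimeter = 2 * (length + width)
Perimeter = 2 * (8 + 11)
Perimeter = 2 * 19
Perimeter = 38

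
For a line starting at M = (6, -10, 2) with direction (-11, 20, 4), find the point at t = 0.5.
P(0.5) = (6 + (-11)(0.5), -10 + 20(0.5), 2 + 4(0.5)) = (0.5, 0, 4)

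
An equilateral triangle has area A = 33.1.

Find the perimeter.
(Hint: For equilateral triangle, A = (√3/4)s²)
A = (√3/4)s²  →  s² = 4A/√3 = 4·33.1/√3 = 76.4412
s = 8.74306
Perimeter = 3s = 26.23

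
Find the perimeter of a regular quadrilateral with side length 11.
Perimeter = number of sides * side length
Perimeter = 4 * 11
Perimeter = 44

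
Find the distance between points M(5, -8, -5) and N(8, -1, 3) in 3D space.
d = √[(3)² + (7)² + (8)²] = √122 = 11.05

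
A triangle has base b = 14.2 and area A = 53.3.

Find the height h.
A = ½bh  →  h = 2A/b
h = 2·53.3/14.2 = 7.507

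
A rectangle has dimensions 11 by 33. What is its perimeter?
Perimeter = 2 * (length + width)
Perimeter = 2 * (11 + 33)
Perimeter = 2 * 44
Perimeter = 88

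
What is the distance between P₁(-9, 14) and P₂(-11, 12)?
Using the distance formula: d = sqrt((x₂-x₁)² + (y₂-y₁)²)
dx = (-11) - (-9) = -2
dy = 12 - 14 = -2
d = sqrt((-2)² + (-2)²) = sqrt(4 + 4) = sqrt(8) = 2.83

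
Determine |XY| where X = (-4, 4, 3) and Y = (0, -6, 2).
d = √[(4)² + (-10)² + (-1)²] = √117 = 10.82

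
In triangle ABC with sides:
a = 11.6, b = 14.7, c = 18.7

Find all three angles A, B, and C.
By the law of cosines:
cos(A) = (b² + c² - a²)/(2bc) = 0.784350  →  A = 38.34°
cos(B) = (a² + c² - b²)/(2ac) = 0.618108  →  B = 51.82°
cos(C) = (a² + b² - c²)/(2ab) = 0.002815  →  C = 89.84°
Check: A + B + C = 180.0° ✓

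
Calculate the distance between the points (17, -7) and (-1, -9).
Using the distance formula: d = sqrt((x₂-x₁)² + (y₂-y₁)²)
dx = (-1) - 17 = -18
dy = (-9) - (-7) = -2
d = sqrt((-18)² + (-2)²) = sqrt(324 + 4) = sqrt(328) = 18.11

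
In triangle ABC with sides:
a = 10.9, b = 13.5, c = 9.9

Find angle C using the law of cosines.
cos(C) = (a² + b² - c²)/(2ab)
cos(C) = (10.9² + 13.5² - 9.9²)/(2·10.9·13.5) = 203.05/294.3 = 0.689942
C = arccos(0.689942) = 46.37°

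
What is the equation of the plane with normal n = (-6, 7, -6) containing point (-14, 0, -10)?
d = n·P = (-6)(-14) + (7)(0) + (-6)(-10) = 144
Plane: -6x + 7y - 6z = 144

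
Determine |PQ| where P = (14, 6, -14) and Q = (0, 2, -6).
d = √[(-14)² + (-4)² + (8)²] = √276 = 16.61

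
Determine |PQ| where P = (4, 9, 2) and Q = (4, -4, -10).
d = √[(0)² + (-13)² + (-12)²] = √313 = 17.69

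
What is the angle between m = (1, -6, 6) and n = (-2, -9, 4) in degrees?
m·n = 76, |m|² = 73, |n|² = 101
cos θ = 76/√7373 ≈ 0.8851
θ ≈ 27.74°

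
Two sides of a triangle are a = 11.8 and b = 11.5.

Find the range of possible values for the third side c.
By the triangle inequality: |a - b| < c < a + b
|11.8 - 11.5| < c < 11.8 + 11.5
0.3 < c < 23.3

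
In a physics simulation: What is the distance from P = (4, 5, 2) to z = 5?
d = |0(4) + 0(5) + 1(2) - (5)| / √(0² + 0² + 1²) = 3/√1 = 3.0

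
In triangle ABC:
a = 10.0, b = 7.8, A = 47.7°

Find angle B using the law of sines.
sin(B)/b = sin(A)/a
sin(B) = b·sin(A)/a = 7.8·sin(47.7°)/10.0 = 0.576912
B = arcsin(0.576912) = 35.23°  (b ≤ a, so B ≤ A and the acute solution is unique)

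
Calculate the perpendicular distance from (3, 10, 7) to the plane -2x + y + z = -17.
d = |(-2)(3) + 1(10) + 1(7) - (-17)| / √((-2)² + 1² + 1²) = 28/√6 = 11.43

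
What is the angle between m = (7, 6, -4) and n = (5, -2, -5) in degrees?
m·n = 43, |m|² = 101, |n|² = 54
cos θ = 43/√5454 ≈ 0.5823
θ ≈ 54.39°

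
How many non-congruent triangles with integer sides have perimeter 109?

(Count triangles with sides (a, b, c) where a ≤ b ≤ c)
With a ≤ b ≤ c and a + b + c = 109, the triangle inequality a + b > c gives c < 109/2, so c ≤ 54.
Iterate a from 1 to ⌊p/3⌋ = 36; for each a, b ranges from a to ⌊(p−a)/2⌋ with c = p − a − b, keeping only c ≥ b.
Triples: (1, 54, 54), (2, 53, 54), (3, 52, 54), …
Count = 261 triangles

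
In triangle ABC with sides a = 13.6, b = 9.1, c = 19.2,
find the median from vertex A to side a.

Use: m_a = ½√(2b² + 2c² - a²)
m_a = ½√(2·9.1² + 2·19.2² - 13.6²)
m_a = ½√(165.62 + 737.28 - 184.96) = ½√717.94 = 13.4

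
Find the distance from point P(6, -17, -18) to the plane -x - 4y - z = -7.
d = |(-1)(6) + (-4)(-17) + (-1)(-18) - (-7)| / √((-1)² + (-4)² + (-1)²) = 87/√18 = 20.51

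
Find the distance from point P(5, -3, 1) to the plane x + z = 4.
d = |1(5) + 0(-3) + 1(1) - (4)| / √(1² + 0² + 1²) = 2/√2 = 1.414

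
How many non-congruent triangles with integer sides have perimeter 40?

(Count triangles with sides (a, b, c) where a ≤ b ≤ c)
With a ≤ b ≤ c and a + b + c = 40, the triangle inequality a + b > c gives c < 40/2, so c ≤ 19.
Iterate a from 1 to ⌊p/3⌋ = 13; for each a, b ranges from a to ⌊(p−a)/2⌋ with c = p − a − b, keeping only c ≥ b.
Triples: (2, 19, 19), (3, 18, 19), (4, 17, 19), …
Count = 33 triangles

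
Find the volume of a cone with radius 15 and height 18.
Volume = (1/3) * pi * r² * h
Volume = (1/3) * pi * 15² * 18
Volume = (1/3) * pi * 225 * 18
Volume = (1/3) * pi * 4050
Volume = 4241.15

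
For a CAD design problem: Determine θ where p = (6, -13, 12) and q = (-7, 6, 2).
p·q = -96, |p|² = 349, |q|² = 89
cos θ = -96/√31061 ≈ -0.5447
θ ≈ 123.0°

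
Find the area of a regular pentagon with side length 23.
For a regular 5-gon with side length s = 23:
Apothem a = s / (2*tan(pi/5)) = 23 / (2*tan(pi/5)) ≈ 15.8284
Perimeter P = 5 * 23 = 115
Area = (1/2) * P * a = (1/2) * 115 * 15.8284 = 910.13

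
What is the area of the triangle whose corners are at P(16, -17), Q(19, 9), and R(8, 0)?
Using the coordinate formula: Area = (1/2)|x₁(y₂-y₃) + x₂(y₃-y₁) + x₃(y₁-y₂)|
Area = (1/2)|16(9-0) + 19(0-(-17)) + 8((-17)-9)|
Area = (1/2)|16*9 + 19*17 + 8*(-26)|
Area = (1/2)|144 + 323 + (-208)|
Area = (1/2)*259 = 129.50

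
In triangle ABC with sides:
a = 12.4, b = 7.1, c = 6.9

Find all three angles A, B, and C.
By the law of cosines:
cos(A) = (b² + c² - a²)/(2bc) = -0.568892  →  A = 124.7°
cos(B) = (a² + c² - b²)/(2ac) = 0.882188  →  B = 28.09°
cos(C) = (a² + b² - c²)/(2ab) = 0.889141  →  C = 27.23°
Check: A + B + C = 180.0° ✓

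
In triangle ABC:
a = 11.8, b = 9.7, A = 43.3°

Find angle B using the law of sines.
sin(B)/b = sin(A)/a
sin(B) = b·sin(A)/a = 9.7·sin(43.3°)/11.8 = 0.563766
B = arcsin(0.563766) = 34.32°  (b ≤ a, so B ≤ A and the acute solution is unique)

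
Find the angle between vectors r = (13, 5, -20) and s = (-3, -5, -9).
r·s = 116, |r|² = 594, |s|² = 115
cos θ = 116/√68310 ≈ 0.4438
θ ≈ 63.65°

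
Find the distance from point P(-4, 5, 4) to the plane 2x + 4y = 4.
d = |2(-4) + 4(5) + 0(4) - (4)| / √(2² + 4² + 0²) = 8/√20 = 1.789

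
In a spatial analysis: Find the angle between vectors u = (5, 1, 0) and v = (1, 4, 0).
u·v = 9, |u|² = 26, |v|² = 17
cos θ = 9/√442 ≈ 0.4281
θ ≈ 64.65°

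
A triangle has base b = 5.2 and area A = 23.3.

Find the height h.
A = ½bh  →  h = 2A/b
h = 2·23.3/5.2 = 8.962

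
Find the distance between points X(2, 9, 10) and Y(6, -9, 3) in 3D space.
d = √[(4)² + (-18)² + (-7)²] = √389 = 19.72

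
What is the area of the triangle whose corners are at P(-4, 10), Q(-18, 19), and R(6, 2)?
Using the coordinate formula: Area = (1/2)|x₁(y₂-y₃) + x₂(y₃-y₁) + x₃(y₁-y₂)|
Area = (1/2)|(-4)(19-2) + (-18)(2-10) + 6(10-19)|
Area = (1/2)|(-4)*17 + (-18)*(-8) + 6*(-9)|
Area = (1/2)|(-68) + 144 + (-54)|
Area = (1/2)*22 = 11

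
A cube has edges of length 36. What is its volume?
Volume = s³
Volume = 36³
Volume = 46656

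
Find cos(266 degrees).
cos(266 degrees) = -0.0698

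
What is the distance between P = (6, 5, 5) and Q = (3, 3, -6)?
d = √[(-3)² + (-2)² + (-11)²] = √134 = 11.58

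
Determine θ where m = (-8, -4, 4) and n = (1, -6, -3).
m·n = 4, |m|² = 96, |n|² = 46
cos θ = 4/√4416 ≈ 0.06019
θ ≈ 86.55°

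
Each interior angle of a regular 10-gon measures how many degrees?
Interior angle of a regular n-gon = (n-2)*180/n
Interior angle = (10-2)*180/10
Interior angle = 8*180/10
Interior angle = 1440/10
Interior angle = 144 degrees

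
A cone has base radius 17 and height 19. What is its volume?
Volume = (1/3) * pi * r² * h
Volume = (1/3) * pi * 17² * 19
Volume = (1/3) * pi * 289 * 19
Volume = (1/3) * pi * 5491
Volume = 5750.16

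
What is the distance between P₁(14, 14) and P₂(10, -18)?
Using the distance formula: d = sqrt((x₂-x₁)² + (y₂-y₁)²)
dx = 10 - 14 = -4
dy = (-18) - 14 = -32
d = sqrt((-4)² + (-32)²) = sqrt(16 + 1024) = sqrt(1040) = 32.25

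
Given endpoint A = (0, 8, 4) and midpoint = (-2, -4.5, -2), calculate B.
B = (2×(-2) - 0, 2×(-4.5) - 8, 2×(-2) - 4) = (-4, -17, -8)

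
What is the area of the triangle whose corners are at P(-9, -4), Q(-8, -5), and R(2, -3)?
Using the coordinate formula: Area = (1/2)|x₁(y₂-y₃) + x₂(y₃-y₁) + x₃(y₁-y₂)|
Area = (1/2)|(-9)((-5)-(-3)) + (-8)((-3)-(-4)) + 2((-4)-(-5))|
Area = (1/2)|(-9)*(-2) + (-8)*1 + 2*1|
Area = (1/2)|18 + (-8) + 2|
Area = (1/2)*12 = 6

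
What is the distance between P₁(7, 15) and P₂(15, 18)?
Using the distance formula: d = sqrt((x₂-x₁)² + (y₂-y₁)²)
dx = 15 - 7 = 8
dy = 18 - 15 = 3
d = sqrt(8² + 3²) = sqrt(64 + 9) = sqrt(73) = 8.54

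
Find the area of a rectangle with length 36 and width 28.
Area = length * width
Area = 36 * 28
Area = 1008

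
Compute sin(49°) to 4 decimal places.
sin(49 degrees) = 0.7547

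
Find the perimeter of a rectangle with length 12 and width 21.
Perimeter = 2 * (length + width)
Perimeter = 2 * (12 + 21)
Perimeter = 2 * 33
Perimeter = 66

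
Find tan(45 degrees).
tan(45 degrees) = 1
Decimal approximation: 1.0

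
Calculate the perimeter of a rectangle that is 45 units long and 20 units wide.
Perimeter = 2 * (length + width)
Perimeter = 2 * (45 + 20)
Perimeter = 2 * 65
Perimeter = 130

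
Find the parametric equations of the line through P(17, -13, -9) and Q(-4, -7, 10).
Direction vector d = Q - P = (-21, 6, 19)
x = 17 - 21t, y = -13 + 6t, z = -9 + 19t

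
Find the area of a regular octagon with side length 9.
For a regular 8-gon with side length s = 9:
Apothem a = s / (2*tan(pi/8)) = 9 / (2*tan(pi/8)) ≈ 10.864
Perimeter P = 8 * 9 = 72
Area = (1/2) * P * a = (1/2) * 72 * 10.864 = 391.10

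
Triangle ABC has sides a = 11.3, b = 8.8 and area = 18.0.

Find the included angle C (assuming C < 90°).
Area = ½ab·sin(C)  →  sin(C) = 2·Area/(ab)
sin(C) = 2·18.0/(11.3·8.8) = 0.362027
C = arcsin(0.362027) = 21.22°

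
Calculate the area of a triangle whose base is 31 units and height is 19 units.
Area = (1/2) * base * height
Area = (1/2) * 31 * 19
Area = 294.50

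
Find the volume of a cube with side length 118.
Volume = s³
Volume = 118³
Volume = 1643032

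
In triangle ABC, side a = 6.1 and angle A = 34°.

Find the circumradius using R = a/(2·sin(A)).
R = a/(2·sin(A)) = 6.1/(2·sin(34°))
R = 6.1/(2·0.559193) = 6.1/1.118386 = 5.454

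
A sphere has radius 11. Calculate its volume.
Volume = (4/3) * pi * r³
Volume = (4/3) * pi * 11³
Volume = (4/3) * pi * 1331
Volume = 5575.28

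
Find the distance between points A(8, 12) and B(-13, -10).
Using the distance formula: d = sqrt((x₂-x₁)² + (y₂-y₁)²)
dx = (-13) - 8 = -21
dy = (-10) - 12 = -22
d = sqrt((-21)² + (-22)²) = sqrt(441 + 484) = sqrt(925) = 30.41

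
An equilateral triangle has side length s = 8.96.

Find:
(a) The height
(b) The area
(a) Height h = s·√3/2 = 8.96·√3/2 = 7.76
(b) Area = (√3/4)·s² = (√3/4)·8.96² = (√3/4)·80.2816 = 34.76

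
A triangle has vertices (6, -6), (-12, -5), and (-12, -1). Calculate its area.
Using the coordinate formula: Area = (1/2)|x₁(y₂-y₃) + x₂(y₃-y₁) + x₃(y₁-y₂)|
Area = (1/2)|6((-5)-(-1)) + (-12)((-1)-(-6)) + (-12)((-6)-(-5))|
Area = (1/2)|6*(-4) + (-12)*5 + (-12)*(-1)|
Area = (1/2)|(-24) + (-60) + 12|
Area = (1/2)*72 = 36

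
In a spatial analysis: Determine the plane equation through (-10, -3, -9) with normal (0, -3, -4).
d = n·P = (0)(-10) + (-3)(-3) + (-4)(-9) = 45
Plane: -3y - 4z = 45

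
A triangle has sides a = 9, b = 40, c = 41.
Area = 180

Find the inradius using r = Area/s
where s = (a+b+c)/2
s = (9+40+41)/2 = 45
r = Area/s = 180/45 = 4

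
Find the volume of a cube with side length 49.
Volume = s³
Volume = 49³
Volume = 117649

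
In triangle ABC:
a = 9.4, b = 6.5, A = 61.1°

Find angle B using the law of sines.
sin(B)/b = sin(A)/a
sin(B) = b·sin(A)/a = 6.5·sin(61.1°)/9.4 = 0.605374
B = arcsin(0.605374) = 37.26°  (b ≤ a, so B ≤ A and the acute solution is unique)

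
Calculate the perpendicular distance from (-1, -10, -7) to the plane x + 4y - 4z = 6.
d = |1(-1) + 4(-10) + (-4)(-7) - (6)| / √(1² + 4² + (-4)²) = 19/√33 = 3.307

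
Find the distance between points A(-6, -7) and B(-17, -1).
Using the distance formula: d = sqrt((x₂-x₁)² + (y₂-y₁)²)
dx = (-17) - (-6) = -11
dy = (-1) - (-7) = 6
d = sqrt((-11)² + 6²) = sqrt(121 + 36) = sqrt(157) = 12.53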